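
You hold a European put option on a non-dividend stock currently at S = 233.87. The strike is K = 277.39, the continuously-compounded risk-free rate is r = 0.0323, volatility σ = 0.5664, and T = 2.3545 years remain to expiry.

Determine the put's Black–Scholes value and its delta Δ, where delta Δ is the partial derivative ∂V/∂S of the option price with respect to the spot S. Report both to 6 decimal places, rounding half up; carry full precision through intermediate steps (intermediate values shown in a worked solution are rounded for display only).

σ√T = 0.5664·√2.3545 = 0.869106
d₁ = (ln(S/K) + (r+σ²/2)T) / (σ√T) = (ln(233.87/277.39) + (0.0323+0.5664²/2)·2.3545) / 0.869106 = (-0.170659 + 0.453723) / 0.869106 = 0.325695
d₂ = d₁ − σ√T = 0.325695 − 0.869106 = -0.543410
e^{−rT} = e^{−0.0323·2.3545} = 0.926770
N(−d₁) = 0.372327,  N(−d₂) = 0.706576
Put price V = K·e^{−rT}·N(−d₂) − S·N(−d₁) = 181.644251 − 87.076220 = 94.568030
Δ = −N(−d₁) = -0.372327

price = 94.568030
Δ = -0.372327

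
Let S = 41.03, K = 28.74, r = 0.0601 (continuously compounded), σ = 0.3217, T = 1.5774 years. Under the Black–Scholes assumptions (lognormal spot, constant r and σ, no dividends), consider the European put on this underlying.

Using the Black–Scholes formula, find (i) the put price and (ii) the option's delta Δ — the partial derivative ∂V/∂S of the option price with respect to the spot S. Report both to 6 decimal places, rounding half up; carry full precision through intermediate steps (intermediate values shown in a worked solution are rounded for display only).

price = 0.868292
Δ = -0.093786

σ√T = 0.3217·√1.5774 = 0.404038
d₁ = (ln(S/K) + (r+σ²/2)T) / (σ√T) = (ln(41.03/28.74) + (0.0601+0.3217²/2)·1.5774) / 0.404038 = (0.356014 + 0.176425) / 0.404038 = 1.317794
d₂ = d₁ − σ√T = 1.317794 − 0.404038 = 0.913756
e^{−rT} = e^{−0.0601·1.5774} = 0.909553
N(−d₁) = 0.093786,  N(−d₂) = 0.180422
Put price V = K·e^{−rT}·N(−d₂) − S·N(−d₁) = 4.716344 − 3.848051 = 0.868292
Δ = −N(−d₁) = -0.093786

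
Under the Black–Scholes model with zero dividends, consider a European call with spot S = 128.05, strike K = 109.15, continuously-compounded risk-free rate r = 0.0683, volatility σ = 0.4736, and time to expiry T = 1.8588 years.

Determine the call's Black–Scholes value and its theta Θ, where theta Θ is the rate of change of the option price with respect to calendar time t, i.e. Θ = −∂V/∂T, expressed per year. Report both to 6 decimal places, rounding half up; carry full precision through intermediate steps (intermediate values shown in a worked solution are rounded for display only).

σ√T = 0.4736·√1.8588 = 0.645696
d₁ = (ln(S/K) + (r+σ²/2)T) / (σ√T) = (ln(128.05/109.15) + (0.0683+0.4736²/2)·1.8588) / 0.645696 = (0.159698 + 0.335418) / 0.645696 = 0.766793
d₂ = d₁ − σ√T = 0.766793 − 0.645696 = 0.121098
e^{−rT} = e^{−0.0683·1.8588} = 0.880772
N(d₁) = 0.778398,  N(d₂) = 0.548193
Call price V = S·N(d₁) − K·e^{−rT}·N(d₂) = 99.673842 − 52.701260 = 46.972581
φ(d₁) = (1/√(2π))·e^{−d₁²/2} = 0.297326
Θ = −S·φ(d₁)·σ/(2√T) − r·K·e^{−rT}·N(d₂) = −6.612695 − 3.599496 = -10.212191

price = 46.972581
Θ = -10.212191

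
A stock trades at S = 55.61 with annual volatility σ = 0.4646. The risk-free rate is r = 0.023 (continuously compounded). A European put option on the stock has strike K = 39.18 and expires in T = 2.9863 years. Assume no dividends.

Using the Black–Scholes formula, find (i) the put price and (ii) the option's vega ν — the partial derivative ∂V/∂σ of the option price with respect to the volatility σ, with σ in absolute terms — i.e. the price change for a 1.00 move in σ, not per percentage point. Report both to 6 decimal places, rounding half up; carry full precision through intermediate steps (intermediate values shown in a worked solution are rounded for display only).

price = 6.642019
ν = 25.036262

σ√T = 0.4646·√2.9863 = 0.802871
d₁ = (ln(S/K) + (r+σ²/2)T) / (σ√T) = (ln(55.61/39.18) + (0.023+0.4646²/2)·2.9863) / 0.802871 = (0.350197 + 0.390986) / 0.802871 = 0.923165
d₂ = d₁ − σ√T = 0.923165 − 0.802871 = 0.120294
e^{−rT} = e^{−0.023·2.9863} = 0.933621
N(−d₁) = 0.177961,  N(−d₂) = 0.452125
Put price V = K·e^{−rT}·N(−d₂) − S·N(−d₁) = 16.538408 − 9.896389 = 6.642019
φ(d₁) = (1/√(2π))·e^{−d₁²/2} = 0.260525
ν = S·φ(d₁)·√T = 25.036262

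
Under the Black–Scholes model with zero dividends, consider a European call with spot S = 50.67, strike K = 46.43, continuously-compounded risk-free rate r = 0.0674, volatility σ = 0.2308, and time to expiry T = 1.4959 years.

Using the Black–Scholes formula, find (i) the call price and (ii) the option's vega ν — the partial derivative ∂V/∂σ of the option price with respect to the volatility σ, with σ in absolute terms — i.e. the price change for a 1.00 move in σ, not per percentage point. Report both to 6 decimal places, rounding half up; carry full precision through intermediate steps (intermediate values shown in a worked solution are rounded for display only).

price = 10.649246
ν = 17.839558

σ√T = 0.2308·√1.4959 = 0.282285
d₁ = (ln(S/K) + (r+σ²/2)T) / (σ√T) = (ln(50.67/46.43) + (0.0674+0.2308²/2)·1.4959) / 0.282285 = (0.087388 + 0.140666) / 0.282285 = 0.807888
d₂ = d₁ − σ√T = 0.807888 − 0.282285 = 0.525603
e^{−rT} = e^{−0.0674·1.4959} = 0.904092
N(d₁) = 0.790422,  N(d₂) = 0.700418
Call price V = S·N(d₁) − K·e^{−rT}·N(d₂) = 40.050700 − 29.401453 = 10.649246
φ(d₁) = (1/√(2π))·e^{−d₁²/2} = 0.287860
ν = S·φ(d₁)·√T = 17.839558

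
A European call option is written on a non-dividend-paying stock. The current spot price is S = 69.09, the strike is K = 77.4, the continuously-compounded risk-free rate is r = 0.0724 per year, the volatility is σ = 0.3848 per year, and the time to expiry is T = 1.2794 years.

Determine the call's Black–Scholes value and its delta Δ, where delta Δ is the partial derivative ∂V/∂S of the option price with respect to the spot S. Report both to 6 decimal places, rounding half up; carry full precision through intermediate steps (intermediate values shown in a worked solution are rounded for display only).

σ√T = 0.3848·√1.2794 = 0.435249
d₁ = (ln(S/K) + (r+σ²/2)T) / (σ√T) = (ln(69.09/77.4) + (0.0724+0.3848²/2)·1.2794) / 0.435249 = (-0.113577 + 0.187350) / 0.435249 = 0.169496
d₂ = d₁ − σ√T = 0.169496 − 0.435249 = -0.265754
e^{−rT} = e^{−0.0724·1.2794} = 0.911532
N(d₁) = 0.567297,  N(d₂) = 0.395214
Call price V = S·N(d₁) − K·e^{−rT}·N(d₂) = 39.194518 − 27.883392 = 11.311127
Δ = N(d₁) = 0.567297

price = 11.311127
Δ = 0.567297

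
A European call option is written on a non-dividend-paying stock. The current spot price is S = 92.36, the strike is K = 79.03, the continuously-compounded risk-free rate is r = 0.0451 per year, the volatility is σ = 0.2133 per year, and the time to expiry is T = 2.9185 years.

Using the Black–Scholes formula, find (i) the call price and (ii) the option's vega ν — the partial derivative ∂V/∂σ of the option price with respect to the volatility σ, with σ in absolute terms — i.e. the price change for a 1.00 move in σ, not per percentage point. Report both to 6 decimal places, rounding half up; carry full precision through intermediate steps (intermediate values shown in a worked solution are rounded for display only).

price = 26.614779
ν = 39.280203

σ√T = 0.2133·√2.9185 = 0.364394
d₁ = (ln(S/K) + (r+σ²/2)T) / (σ√T) = (ln(92.36/79.03) + (0.0451+0.2133²/2)·2.9185) / 0.364394 = (0.155866 + 0.198016) / 0.364394 = 0.971154
d₂ = d₁ − σ√T = 0.971154 − 0.364394 = 0.606760
e^{−rT} = e^{−0.0451·2.9185} = 0.876670
N(d₁) = 0.834264,  N(d₂) = 0.727995
Call price V = S·N(d₁) − K·e^{−rT}·N(d₂) = 77.052634 − 50.437855 = 26.614779
φ(d₁) = (1/√(2π))·e^{−d₁²/2} = 0.248949
ν = S·φ(d₁)·√T = 39.280203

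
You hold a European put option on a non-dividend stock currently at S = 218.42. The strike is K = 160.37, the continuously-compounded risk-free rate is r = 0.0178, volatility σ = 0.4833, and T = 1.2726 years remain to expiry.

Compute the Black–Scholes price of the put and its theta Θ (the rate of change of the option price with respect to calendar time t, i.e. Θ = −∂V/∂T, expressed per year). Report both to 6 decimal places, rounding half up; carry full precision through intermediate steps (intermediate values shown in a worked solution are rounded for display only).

price = 16.458851
Θ = -11.635715

σ√T = 0.4833·√1.2726 = 0.545209
d₁ = (ln(S/K) + (r+σ²/2)T) / (σ√T) = (ln(218.42/160.37) + (0.0178+0.4833²/2)·1.2726) / 0.545209 = (0.308936 + 0.171279) / 0.545209 = 0.880791
d₂ = d₁ − σ√T = 0.880791 − 0.545209 = 0.335582
e^{−rT} = e^{−0.0178·1.2726} = 0.977602
N(−d₁) = 0.189216,  N(−d₂) = 0.368593
Put price V = K·e^{−rT}·N(−d₂) − S·N(−d₁) = 57.787316 − 41.328465 = 16.458851
φ(d₁) = (1/√(2π))·e^{−d₁²/2} = 0.270675
Θ = −S·φ(d₁)·σ/(2√T) + r·K·e^{−rT}·N(−d₂) = −12.664329 + 1.028614 = -11.635715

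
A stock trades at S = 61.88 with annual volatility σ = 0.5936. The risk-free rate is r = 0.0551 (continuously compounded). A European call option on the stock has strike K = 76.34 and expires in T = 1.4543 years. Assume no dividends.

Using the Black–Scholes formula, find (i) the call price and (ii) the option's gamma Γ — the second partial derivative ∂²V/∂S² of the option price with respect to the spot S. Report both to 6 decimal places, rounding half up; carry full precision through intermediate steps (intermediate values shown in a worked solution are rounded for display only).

σ√T = 0.5936·√1.4543 = 0.715848
d₁ = (ln(S/K) + (r+σ²/2)T) / (σ√T) = (ln(61.88/76.34) + (0.0551+0.5936²/2)·1.4543) / 0.715848 = (-0.210000 + 0.336351) / 0.715848 = 0.176506
d₂ = d₁ − σ√T = 0.176506 − 0.715848 = -0.539343
e^{−rT} = e^{−0.0551·1.4543} = 0.922995
N(d₁) = 0.570052,  N(d₂) = 0.294825
Call price V = S·N(d₁) − K·e^{−rT}·N(d₂) = 35.274794 − 20.773802 = 14.500992
φ(d₁) = (1/√(2π))·e^{−d₁²/2} = 0.392776
Γ = φ(d₁) / (S·σ·√T) = 0.008867

price = 14.500992
Γ = 0.008867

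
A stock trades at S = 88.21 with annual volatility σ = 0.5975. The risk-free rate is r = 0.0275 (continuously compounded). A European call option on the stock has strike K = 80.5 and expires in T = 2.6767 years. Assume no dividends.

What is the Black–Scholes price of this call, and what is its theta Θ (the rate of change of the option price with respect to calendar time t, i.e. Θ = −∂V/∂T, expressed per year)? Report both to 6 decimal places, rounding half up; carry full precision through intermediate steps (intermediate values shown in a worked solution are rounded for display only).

price = 37.673227
Θ = -5.946591

σ√T = 0.5975·√2.6767 = 0.977547
d₁ = (ln(S/K) + (r+σ²/2)T) / (σ√T) = (ln(88.21/80.5) + (0.0275+0.5975²/2)·2.6767) / 0.977547 = (0.091463 + 0.551409) / 0.977547 = 0.657637
d₂ = d₁ − σ√T = 0.657637 − 0.977547 = -0.319910
e^{−rT} = e^{−0.0275·2.6767} = 0.929035
N(d₁) = 0.744614,  N(d₂) = 0.374518
Call price V = S·N(d₁) − K·e^{−rT}·N(d₂) = 65.682441 − 28.009213 = 37.673227
φ(d₁) = (1/√(2π))·e^{−d₁²/2} = 0.321364
Θ = −S·φ(d₁)·σ/(2√T) − r·K·e^{−rT}·N(d₂) = −5.176337 − 0.770253 = -5.946591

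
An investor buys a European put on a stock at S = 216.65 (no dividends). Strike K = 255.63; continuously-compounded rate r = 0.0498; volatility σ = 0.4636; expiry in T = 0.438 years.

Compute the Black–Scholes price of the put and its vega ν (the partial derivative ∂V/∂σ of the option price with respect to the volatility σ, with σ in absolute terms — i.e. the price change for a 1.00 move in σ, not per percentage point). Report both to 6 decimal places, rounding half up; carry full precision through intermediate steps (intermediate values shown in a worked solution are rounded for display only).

σ√T = 0.4636·√0.438 = 0.306818
d₁ = (ln(S/K) + (r+σ²/2)T) / (σ√T) = (ln(216.65/255.63) + (0.0498+0.4636²/2)·0.438) / 0.306818 = (-0.165448 + 0.068881) / 0.306818 = -0.314737
d₂ = d₁ − σ√T = -0.314737 − 0.306818 = -0.621555
e^{−rT} = e^{−0.0498·0.438} = 0.978424
N(−d₁) = 0.623519,  N(−d₂) = 0.732883
Put price V = K·e^{−rT}·N(−d₂) − S·N(−d₁) = 183.304576 − 135.085482 = 48.219095
φ(d₁) = (1/√(2π))·e^{−d₁²/2} = 0.379664
ν = S·φ(d₁)·√T = 54.437141

price = 48.219095
ν = 54.437141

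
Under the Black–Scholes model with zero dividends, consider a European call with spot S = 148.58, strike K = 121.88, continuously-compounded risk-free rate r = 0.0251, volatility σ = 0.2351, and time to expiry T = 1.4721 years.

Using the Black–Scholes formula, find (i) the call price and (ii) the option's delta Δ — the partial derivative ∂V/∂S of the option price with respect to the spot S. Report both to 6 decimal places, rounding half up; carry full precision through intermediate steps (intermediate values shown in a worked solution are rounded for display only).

price = 35.436514
Δ = 0.833127

σ√T = 0.2351·√1.4721 = 0.285247
d₁ = (ln(S/K) + (r+σ²/2)T) / (σ√T) = (ln(148.58/121.88) + (0.0251+0.2351²/2)·1.4721) / 0.285247 = (0.198087 + 0.077633) / 0.285247 = 0.966598
d₂ = d₁ − σ√T = 0.966598 − 0.285247 = 0.681351
e^{−rT} = e^{−0.0251·1.4721} = 0.963725
N(d₁) = 0.833127,  N(d₂) = 0.752175
Call price V = S·N(d₁) − K·e^{−rT}·N(d₂) = 123.786074 − 88.349561 = 35.436514
Δ = N(d₁) = 0.833127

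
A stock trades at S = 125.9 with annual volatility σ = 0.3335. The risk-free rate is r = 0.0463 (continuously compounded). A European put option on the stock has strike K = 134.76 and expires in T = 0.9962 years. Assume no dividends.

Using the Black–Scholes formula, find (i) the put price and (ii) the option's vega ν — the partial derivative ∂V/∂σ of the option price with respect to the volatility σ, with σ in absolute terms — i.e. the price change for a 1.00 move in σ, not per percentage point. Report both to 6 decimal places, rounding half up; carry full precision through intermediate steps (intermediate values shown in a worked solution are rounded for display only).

price = 18.254782
ν = 49.877825

σ√T = 0.3335·√0.9962 = 0.332866
d₁ = (ln(S/K) + (r+σ²/2)T) / (σ√T) = (ln(125.9/134.76) + (0.0463+0.3335²/2)·0.9962) / 0.332866 = (-0.068007 + 0.101524) / 0.332866 = 0.100690
d₂ = d₁ − σ√T = 0.100690 − 0.332866 = -0.232175
e^{−rT} = e^{−0.0463·0.9962} = 0.954923
N(−d₁) = 0.459898,  N(−d₂) = 0.591799
Put price V = K·e^{−rT}·N(−d₂) − S·N(−d₁) = 76.155955 − 57.901173 = 18.254782
φ(d₁) = (1/√(2π))·e^{−d₁²/2} = 0.396925
ν = S·φ(d₁)·√T = 49.877825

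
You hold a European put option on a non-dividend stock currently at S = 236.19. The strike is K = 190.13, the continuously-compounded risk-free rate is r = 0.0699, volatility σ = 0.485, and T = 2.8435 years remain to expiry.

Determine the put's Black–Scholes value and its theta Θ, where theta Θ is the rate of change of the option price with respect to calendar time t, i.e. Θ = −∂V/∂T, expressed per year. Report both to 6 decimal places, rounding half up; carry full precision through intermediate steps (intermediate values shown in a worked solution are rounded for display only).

price = 29.360684
Θ = -3.881652

σ√T = 0.485·√2.8435 = 0.817840
d₁ = (ln(S/K) + (r+σ²/2)T) / (σ√T) = (ln(236.19/190.13) + (0.0699+0.485²/2)·2.8435) / 0.817840 = (0.216929 + 0.533192) / 0.817840 = 0.917197
d₂ = d₁ − σ√T = 0.917197 − 0.817840 = 0.099357
e^{−rT} = e^{−0.0699·2.8435} = 0.819746
N(−d₁) = 0.179520,  N(−d₂) = 0.460427
Put price V = K·e^{−rT}·N(−d₂) − S·N(−d₁) = 71.761452 − 42.400767 = 29.360684
φ(d₁) = (1/√(2π))·e^{−d₁²/2} = 0.261960
Θ = −S·φ(d₁)·σ/(2√T) + r·K·e^{−rT}·N(−d₂) = −8.897778 + 5.016125 = -3.881652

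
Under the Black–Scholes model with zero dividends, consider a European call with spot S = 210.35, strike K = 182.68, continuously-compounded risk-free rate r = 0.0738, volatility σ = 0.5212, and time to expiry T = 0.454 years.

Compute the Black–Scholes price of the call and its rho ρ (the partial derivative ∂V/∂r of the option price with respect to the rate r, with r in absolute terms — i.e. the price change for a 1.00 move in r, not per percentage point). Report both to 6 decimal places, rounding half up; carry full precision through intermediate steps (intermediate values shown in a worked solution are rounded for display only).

σ√T = 0.5212·√0.454 = 0.351182
d₁ = (ln(S/K) + (r+σ²/2)T) / (σ√T) = (ln(210.35/182.68) + (0.0738+0.5212²/2)·0.454) / 0.351182 = (0.141037 + 0.095170) / 0.351182 = 0.672604
d₂ = d₁ − σ√T = 0.672604 − 0.351182 = 0.321422
e^{−rT} = e^{−0.0738·0.454} = 0.967050
N(d₁) = 0.749400,  N(d₂) = 0.626055
Call price V = S·N(d₁) − K·e^{−rT}·N(d₂) = 157.636364 − 110.599235 = 47.037130
ρ = K·T·e^{−rT}·N(d₂) = 50.212053

price = 47.037130
ρ = 50.212053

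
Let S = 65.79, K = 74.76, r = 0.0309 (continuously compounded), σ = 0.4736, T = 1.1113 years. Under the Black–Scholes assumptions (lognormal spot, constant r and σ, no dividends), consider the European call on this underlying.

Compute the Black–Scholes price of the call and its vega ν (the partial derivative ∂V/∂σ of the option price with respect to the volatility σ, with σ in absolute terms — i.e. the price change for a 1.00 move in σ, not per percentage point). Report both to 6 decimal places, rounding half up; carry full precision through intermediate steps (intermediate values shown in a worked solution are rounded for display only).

σ√T = 0.4736·√1.1113 = 0.499261
d₁ = (ln(S/K) + (r+σ²/2)T) / (σ√T) = (ln(65.79/74.76) + (0.0309+0.4736²/2)·1.1113) / 0.499261 = (-0.127815 + 0.158970) / 0.499261 = 0.062402
d₂ = d₁ − σ√T = 0.062402 − 0.499261 = -0.436859
e^{−rT} = e^{−0.0309·1.1113} = 0.966244
N(d₁) = 0.524878,  N(d₂) = 0.331107
Call price V = S·N(d₁) − K·e^{−rT}·N(d₂) = 34.531755 − 23.917955 = 10.613800
φ(d₁) = (1/√(2π))·e^{−d₁²/2} = 0.398166
ν = S·φ(d₁)·√T = 27.614682

price = 10.613800
ν = 27.614682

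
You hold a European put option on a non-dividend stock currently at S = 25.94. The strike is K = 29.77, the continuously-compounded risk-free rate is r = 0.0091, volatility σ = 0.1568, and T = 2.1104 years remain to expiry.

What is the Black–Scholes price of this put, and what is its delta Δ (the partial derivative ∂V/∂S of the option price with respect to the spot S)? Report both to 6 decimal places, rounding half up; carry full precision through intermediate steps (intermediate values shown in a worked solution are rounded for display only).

σ√T = 0.1568·√2.1104 = 0.227787
d₁ = (ln(S/K) + (r+σ²/2)T) / (σ√T) = (ln(25.94/29.77) + (0.0091+0.1568²/2)·2.1104) / 0.227787 = (-0.137715 + 0.045148) / 0.227787 = -0.406376
d₂ = d₁ − σ√T = -0.406376 − 0.227787 = -0.634162
e^{−rT} = e^{−0.0091·2.1104} = 0.980979
N(−d₁) = 0.657767,  N(−d₂) = 0.737013
Put price V = K·e^{−rT}·N(−d₂) − S·N(−d₁) = 21.523517 − 17.062467 = 4.461050
Δ = −N(−d₁) = -0.657767

price = 4.461050
Δ = -0.657767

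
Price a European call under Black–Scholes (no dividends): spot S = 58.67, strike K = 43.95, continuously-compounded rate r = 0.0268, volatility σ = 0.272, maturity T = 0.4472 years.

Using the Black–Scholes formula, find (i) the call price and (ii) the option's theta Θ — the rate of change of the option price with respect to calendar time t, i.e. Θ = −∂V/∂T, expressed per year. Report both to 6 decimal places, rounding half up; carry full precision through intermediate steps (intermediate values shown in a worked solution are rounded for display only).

price = 15.430666
Θ = -2.133641

σ√T = 0.272·√0.4472 = 0.181895
d₁ = (ln(S/K) + (r+σ²/2)T) / (σ√T) = (ln(58.67/43.95) + (0.0268+0.272²/2)·0.4472) / 0.181895 = (0.288876 + 0.028528) / 0.181895 = 1.744987
d₂ = d₁ − σ√T = 1.744987 − 0.181895 = 1.563092
e^{−rT} = e^{−0.0268·0.4472} = 0.988087
N(d₁) = 0.959506,  N(d₂) = 0.940985
Call price V = S·N(d₁) − K·e^{−rT}·N(d₂) = 56.294242 − 40.863576 = 15.430666
φ(d₁) = (1/√(2π))·e^{−d₁²/2} = 0.087036
Θ = −S·φ(d₁)·σ/(2√T) − r·K·e^{−rT}·N(d₂) = −1.038497 − 1.095144 = -2.133641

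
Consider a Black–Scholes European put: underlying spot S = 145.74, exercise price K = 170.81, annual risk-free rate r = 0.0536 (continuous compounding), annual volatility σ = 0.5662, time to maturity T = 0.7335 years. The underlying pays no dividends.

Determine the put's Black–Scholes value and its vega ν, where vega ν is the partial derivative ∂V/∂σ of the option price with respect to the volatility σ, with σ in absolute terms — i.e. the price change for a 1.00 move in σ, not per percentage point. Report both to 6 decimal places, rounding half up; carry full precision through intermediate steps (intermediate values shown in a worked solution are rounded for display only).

σ√T = 0.5662·√0.7335 = 0.484920
d₁ = (ln(S/K) + (r+σ²/2)T) / (σ√T) = (ln(145.74/170.81) + (0.0536+0.5662²/2)·0.7335) / 0.484920 = (-0.158728 + 0.156889) / 0.484920 = -0.003791
d₂ = d₁ − σ√T = -0.003791 − 0.484920 = -0.488711
e^{−rT} = e^{−0.0536·0.7335} = 0.961447
N(−d₁) = 0.501512,  N(−d₂) = 0.687477
Put price V = K·e^{−rT}·N(−d₂) − S·N(−d₁) = 112.900745 − 73.090424 = 39.810321
φ(d₁) = (1/√(2π))·e^{−d₁²/2} = 0.398939
ν = S·φ(d₁)·√T = 49.795004

price = 39.810321
ν = 49.795004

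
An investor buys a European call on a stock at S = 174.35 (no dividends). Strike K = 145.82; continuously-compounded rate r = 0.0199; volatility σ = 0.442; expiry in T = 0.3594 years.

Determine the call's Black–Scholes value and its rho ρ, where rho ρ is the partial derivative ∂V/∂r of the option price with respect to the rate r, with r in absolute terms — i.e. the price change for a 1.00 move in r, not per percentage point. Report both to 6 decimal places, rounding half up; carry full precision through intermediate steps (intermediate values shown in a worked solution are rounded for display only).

price = 35.540883
ρ = 37.218817

σ√T = 0.442·√0.3594 = 0.264979
d₁ = (ln(S/K) + (r+σ²/2)T) / (σ√T) = (ln(174.35/145.82) + (0.0199+0.442²/2)·0.3594) / 0.264979 = (0.178692 + 0.042259) / 0.264979 = 0.833843
d₂ = d₁ − σ√T = 0.833843 − 0.264979 = 0.568864
e^{−rT} = e^{−0.0199·0.3594} = 0.992873
N(d₁) = 0.797815,  N(d₂) = 0.715276
Call price V = S·N(d₁) − K·e^{−rT}·N(d₂) = 139.099083 − 103.558201 = 35.540883
ρ = K·T·e^{−rT}·N(d₂) = 37.218817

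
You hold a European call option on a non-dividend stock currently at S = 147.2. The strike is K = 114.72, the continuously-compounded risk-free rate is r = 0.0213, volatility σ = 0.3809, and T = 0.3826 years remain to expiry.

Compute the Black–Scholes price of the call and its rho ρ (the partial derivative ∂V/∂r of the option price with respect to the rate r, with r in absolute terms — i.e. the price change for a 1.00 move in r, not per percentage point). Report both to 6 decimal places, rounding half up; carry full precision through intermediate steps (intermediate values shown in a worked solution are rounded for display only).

σ√T = 0.3809·√0.3826 = 0.235604
d₁ = (ln(S/K) + (r+σ²/2)T) / (σ√T) = (ln(147.2/114.72) + (0.0213+0.3809²/2)·0.3826) / 0.235604 = (0.249298 + 0.035904) / 0.235604 = 1.210512
d₂ = d₁ − σ√T = 1.210512 − 0.235604 = 0.974907
e^{−rT} = e^{−0.0213·0.3826} = 0.991884
N(d₁) = 0.886959,  N(d₂) = 0.835197
Call price V = S·N(d₁) − K·e^{−rT}·N(d₂) = 130.560322 − 95.036136 = 35.524185
ρ = K·T·e^{−rT}·N(d₂) = 36.360826

price = 35.524185
ρ = 36.360826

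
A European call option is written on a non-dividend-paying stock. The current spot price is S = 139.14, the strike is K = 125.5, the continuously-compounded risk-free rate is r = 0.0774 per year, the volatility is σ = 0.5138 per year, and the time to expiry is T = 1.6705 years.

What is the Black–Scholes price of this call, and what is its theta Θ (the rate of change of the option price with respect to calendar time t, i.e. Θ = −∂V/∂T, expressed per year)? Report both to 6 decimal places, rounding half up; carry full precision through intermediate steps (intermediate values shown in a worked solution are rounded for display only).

σ√T = 0.5138·√1.6705 = 0.664075
d₁ = (ln(S/K) + (r+σ²/2)T) / (σ√T) = (ln(139.14/125.5) + (0.0774+0.5138²/2)·1.6705) / 0.664075 = (0.103175 + 0.349795) / 0.664075 = 0.682106
d₂ = d₁ − σ√T = 0.682106 − 0.664075 = 0.018030
e^{−rT} = e^{−0.0774·1.6705} = 0.878713
N(d₁) = 0.752414,  N(d₂) = 0.507193
Call price V = S·N(d₁) − K·e^{−rT}·N(d₂) = 104.690877 − 55.932454 = 48.758422
φ(d₁) = (1/√(2π))·e^{−d₁²/2} = 0.316139
Θ = −S·φ(d₁)·σ/(2√T) − r·K·e^{−rT}·N(d₂) = −8.743216 − 4.329172 = -13.072388

price = 48.758422
Θ = -13.072388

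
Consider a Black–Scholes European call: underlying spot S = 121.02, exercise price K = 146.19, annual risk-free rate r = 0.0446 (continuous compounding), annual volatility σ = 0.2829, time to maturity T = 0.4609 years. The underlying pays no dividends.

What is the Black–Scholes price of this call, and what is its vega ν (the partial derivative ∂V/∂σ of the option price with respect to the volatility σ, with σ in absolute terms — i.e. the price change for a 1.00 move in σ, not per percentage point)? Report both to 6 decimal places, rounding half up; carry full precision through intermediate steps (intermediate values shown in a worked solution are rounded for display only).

σ√T = 0.2829·√0.4609 = 0.192060
d₁ = (ln(S/K) + (r+σ²/2)T) / (σ√T) = (ln(121.02/146.19) + (0.0446+0.2829²/2)·0.4609) / 0.192060 = (-0.188951 + 0.039000) / 0.192060 = -0.780756
d₂ = d₁ − σ√T = -0.780756 − 0.192060 = -0.972815
e^{−rT} = e^{−0.0446·0.4609} = 0.979654
N(d₁) = 0.217473,  N(d₂) = 0.165323
Call price V = S·N(d₁) − K·e^{−rT}·N(d₂) = 26.318596 − 23.676762 = 2.641834
φ(d₁) = (1/√(2π))·e^{−d₁²/2} = 0.294132
ν = S·φ(d₁)·√T = 24.165851

price = 2.641834
ν = 24.165851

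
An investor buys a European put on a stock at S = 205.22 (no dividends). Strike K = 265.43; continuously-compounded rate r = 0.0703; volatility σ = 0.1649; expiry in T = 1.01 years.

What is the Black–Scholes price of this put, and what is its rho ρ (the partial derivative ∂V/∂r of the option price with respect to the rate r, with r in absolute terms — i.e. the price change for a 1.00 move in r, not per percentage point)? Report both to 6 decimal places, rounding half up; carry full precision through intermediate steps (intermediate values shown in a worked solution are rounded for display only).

σ√T = 0.1649·√1.01 = 0.165722
d₁ = (ln(S/K) + (r+σ²/2)T) / (σ√T) = (ln(205.22/265.43) + (0.0703+0.1649²/2)·1.01) / 0.165722 = (-0.257269 + 0.084735) / 0.165722 = -1.041100
d₂ = d₁ − σ√T = -1.041100 − 0.165722 = -1.206822
e^{−rT} = e^{−0.0703·1.01} = 0.931459
N(−d₁) = 0.851085,  N(−d₂) = 0.886250
Put price V = K·e^{−rT}·N(−d₂) − S·N(−d₁) = 219.113885 − 174.659744 = 44.454141
ρ = −K·T·e^{−rT}·N(−d₂) = -221.305023

price = 44.454141
ρ = -221.305023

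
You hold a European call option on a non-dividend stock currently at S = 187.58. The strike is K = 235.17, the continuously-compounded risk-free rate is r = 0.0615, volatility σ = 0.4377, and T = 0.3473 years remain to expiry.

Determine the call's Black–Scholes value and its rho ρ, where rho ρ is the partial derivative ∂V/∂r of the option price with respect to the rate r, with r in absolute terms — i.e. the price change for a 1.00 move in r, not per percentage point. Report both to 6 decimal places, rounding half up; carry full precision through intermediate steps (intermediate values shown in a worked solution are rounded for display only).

price = 6.482763
ρ = 14.236935

σ√T = 0.4377·√0.3473 = 0.257946
d₁ = (ln(S/K) + (r+σ²/2)T) / (σ√T) = (ln(187.58/235.17) + (0.0615+0.4377²/2)·0.3473) / 0.257946 = (-0.226103 + 0.054627) / 0.257946 = -0.664775
d₂ = d₁ − σ√T = -0.664775 − 0.257946 = -0.922721
e^{−rT} = e^{−0.0615·0.3473} = 0.978868
N(d₁) = 0.253097,  N(d₂) = 0.178076
Call price V = S·N(d₁) − K·e^{−rT}·N(d₂) = 47.475954 − 40.993191 = 6.482763
ρ = K·T·e^{−rT}·N(d₂) = 14.236935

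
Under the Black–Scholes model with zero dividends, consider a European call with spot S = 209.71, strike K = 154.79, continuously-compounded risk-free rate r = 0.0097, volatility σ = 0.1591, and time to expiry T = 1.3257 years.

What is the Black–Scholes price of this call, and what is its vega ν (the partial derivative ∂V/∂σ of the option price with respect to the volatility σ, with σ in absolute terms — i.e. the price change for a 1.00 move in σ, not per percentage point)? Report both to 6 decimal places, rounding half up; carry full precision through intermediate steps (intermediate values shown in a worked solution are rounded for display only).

price = 57.456185
ν = 18.404555

σ√T = 0.1591·√1.3257 = 0.183186
d₁ = (ln(S/K) + (r+σ²/2)T) / (σ√T) = (ln(209.71/154.79) + (0.0097+0.1591²/2)·1.3257) / 0.183186 = (0.303656 + 0.029638) / 0.183186 = 1.819428
d₂ = d₁ − σ√T = 1.819428 − 0.183186 = 1.636242
e^{−rT} = e^{−0.0097·1.3257} = 0.987223
N(d₁) = 0.965577,  N(d₂) = 0.949106
Call price V = S·N(d₁) − K·e^{−rT}·N(d₂) = 202.491137 − 145.034952 = 57.456185
φ(d₁) = (1/√(2π))·e^{−d₁²/2} = 0.076223
ν = S·φ(d₁)·√T = 18.404555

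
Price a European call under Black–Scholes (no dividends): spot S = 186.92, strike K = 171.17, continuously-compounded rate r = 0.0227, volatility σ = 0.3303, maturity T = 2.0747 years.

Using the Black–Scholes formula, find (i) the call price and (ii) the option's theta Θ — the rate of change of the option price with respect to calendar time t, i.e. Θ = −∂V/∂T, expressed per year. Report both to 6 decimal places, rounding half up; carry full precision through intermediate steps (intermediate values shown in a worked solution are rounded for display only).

σ√T = 0.3303·√2.0747 = 0.475758
d₁ = (ln(S/K) + (r+σ²/2)T) / (σ√T) = (ln(186.92/171.17) + (0.0227+0.3303²/2)·2.0747) / 0.475758 = (0.088024 + 0.160269) / 0.475758 = 0.521887
d₂ = d₁ − σ√T = 0.521887 − 0.475758 = 0.046129
e^{−rT} = e^{−0.0227·2.0747} = 0.953996
N(d₁) = 0.699126,  N(d₂) = 0.518396
Call price V = S·N(d₁) − K·e^{−rT}·N(d₂) = 130.680552 − 84.651793 = 46.028759
φ(d₁) = (1/√(2π))·e^{−d₁²/2} = 0.348150
Θ = −S·φ(d₁)·σ/(2√T) − r·K·e^{−rT}·N(d₂) = −7.461449 − 1.921596 = -9.383045

price = 46.028759
Θ = -9.383045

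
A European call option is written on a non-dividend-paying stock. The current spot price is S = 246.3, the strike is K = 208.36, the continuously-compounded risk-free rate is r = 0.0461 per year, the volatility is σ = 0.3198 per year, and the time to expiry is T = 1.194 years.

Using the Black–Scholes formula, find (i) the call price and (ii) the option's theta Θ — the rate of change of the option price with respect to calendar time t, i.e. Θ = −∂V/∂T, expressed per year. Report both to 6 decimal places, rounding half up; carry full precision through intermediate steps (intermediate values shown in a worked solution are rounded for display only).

σ√T = 0.3198·√1.194 = 0.349446
d₁ = (ln(S/K) + (r+σ²/2)T) / (σ√T) = (ln(246.3/208.36) + (0.0461+0.3198²/2)·1.194) / 0.349446 = (0.167283 + 0.116100) / 0.349446 = 0.810948
d₂ = d₁ − σ√T = 0.810948 − 0.349446 = 0.461501
e^{−rT} = e^{−0.0461·1.194} = 0.946444
N(d₁) = 0.791302,  N(d₂) = 0.677780
Call price V = S·N(d₁) − K·e^{−rT}·N(d₂) = 194.897713 − 133.659044 = 61.238670
φ(d₁) = (1/√(2π))·e^{−d₁²/2} = 0.287148
Θ = −S·φ(d₁)·σ/(2√T) − r·K·e^{−rT}·N(d₂) = −10.349442 − 6.161682 = -16.511124

price = 61.238670
Θ = -16.511124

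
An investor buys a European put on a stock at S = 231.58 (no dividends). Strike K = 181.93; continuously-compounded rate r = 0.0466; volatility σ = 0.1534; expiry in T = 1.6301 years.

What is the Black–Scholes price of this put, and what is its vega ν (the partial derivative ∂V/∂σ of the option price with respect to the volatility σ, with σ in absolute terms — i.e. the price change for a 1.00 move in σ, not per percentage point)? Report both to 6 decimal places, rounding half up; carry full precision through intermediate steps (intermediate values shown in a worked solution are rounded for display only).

σ√T = 0.1534·√1.6301 = 0.195854
d₁ = (ln(S/K) + (r+σ²/2)T) / (σ√T) = (ln(231.58/181.93) + (0.0466+0.1534²/2)·1.6301) / 0.195854 = (0.241303 + 0.095142) / 0.195854 = 1.717838
d₂ = d₁ − σ√T = 1.717838 − 0.195854 = 1.521984
e^{−rT} = e^{−0.0466·1.6301} = 0.926851
N(−d₁) = 0.042913,  N(−d₂) = 0.064007
Put price V = K·e^{−rT}·N(−d₂) − S·N(−d₁) = 10.792913 − 9.937815 = 0.855098
φ(d₁) = (1/√(2π))·e^{−d₁²/2} = 0.091225
ν = S·φ(d₁)·√T = 26.972668

price = 0.855098
ν = 26.972668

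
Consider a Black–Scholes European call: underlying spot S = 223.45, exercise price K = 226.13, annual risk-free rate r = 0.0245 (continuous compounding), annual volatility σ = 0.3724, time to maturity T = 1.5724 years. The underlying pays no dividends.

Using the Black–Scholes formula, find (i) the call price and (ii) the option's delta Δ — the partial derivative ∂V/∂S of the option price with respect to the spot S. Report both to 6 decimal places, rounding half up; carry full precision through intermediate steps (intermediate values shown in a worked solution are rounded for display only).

σ√T = 0.3724·√1.5724 = 0.466972
d₁ = (ln(S/K) + (r+σ²/2)T) / (σ√T) = (ln(223.45/226.13) + (0.0245+0.3724²/2)·1.5724) / 0.466972 = (-0.011922 + 0.147555) / 0.466972 = 0.290452
d₂ = d₁ − σ√T = 0.290452 − 0.466972 = -0.176520
e^{−rT} = e^{−0.0245·1.5724} = 0.962209
N(d₁) = 0.614265,  N(d₂) = 0.429943
Call price V = S·N(d₁) − K·e^{−rT}·N(d₂) = 137.257455 − 93.548736 = 43.708719
Δ = N(d₁) = 0.614265

price = 43.708719
Δ = 0.614265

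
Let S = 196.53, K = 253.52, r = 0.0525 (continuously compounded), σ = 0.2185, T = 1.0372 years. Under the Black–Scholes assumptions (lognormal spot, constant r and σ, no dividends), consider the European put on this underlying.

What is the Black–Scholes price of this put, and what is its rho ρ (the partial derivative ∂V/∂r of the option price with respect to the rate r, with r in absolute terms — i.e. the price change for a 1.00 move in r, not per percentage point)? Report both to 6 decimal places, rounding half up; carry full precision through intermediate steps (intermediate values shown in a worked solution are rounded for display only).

σ√T = 0.2185·√1.0372 = 0.222527
d₁ = (ln(S/K) + (r+σ²/2)T) / (σ√T) = (ln(196.53/253.52) + (0.0525+0.2185²/2)·1.0372) / 0.222527 = (-0.254628 + 0.079212) / 0.222527 = -0.788289
d₂ = d₁ − σ√T = -0.788289 − 0.222527 = -1.010816
e^{−rT} = e^{−0.0525·1.0372} = 0.947003
N(−d₁) = 0.784736,  N(−d₂) = 0.843948
Put price V = K·e^{−rT}·N(−d₂) − S·N(−d₁) = 202.618501 − 154.224175 = 48.394326
ρ = −K·T·e^{−rT}·N(−d₂) = -210.155910

price = 48.394326
ρ = -210.155910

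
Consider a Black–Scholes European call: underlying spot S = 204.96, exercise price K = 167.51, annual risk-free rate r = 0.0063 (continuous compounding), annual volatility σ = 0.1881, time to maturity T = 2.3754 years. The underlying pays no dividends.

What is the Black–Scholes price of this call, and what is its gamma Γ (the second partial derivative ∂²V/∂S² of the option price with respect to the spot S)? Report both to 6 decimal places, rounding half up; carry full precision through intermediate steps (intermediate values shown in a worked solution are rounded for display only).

price = 46.917988
Γ = 0.004508

σ√T = 0.1881·√2.3754 = 0.289906
d₁ = (ln(S/K) + (r+σ²/2)T) / (σ√T) = (ln(204.96/167.51) + (0.0063+0.1881²/2)·2.3754) / 0.289906 = (0.201772 + 0.056988) / 0.289906 = 0.892564
d₂ = d₁ − σ√T = 0.892564 − 0.289906 = 0.602658
e^{−rT} = e^{−0.0063·2.3754} = 0.985146
N(d₁) = 0.813955,  N(d₂) = 0.726632
Call price V = S·N(d₁) − K·e^{−rT}·N(d₂) = 166.828127 − 119.910138 = 46.917988
φ(d₁) = (1/√(2π))·e^{−d₁²/2} = 0.267865
Γ = φ(d₁) / (S·σ·√T) = 0.004508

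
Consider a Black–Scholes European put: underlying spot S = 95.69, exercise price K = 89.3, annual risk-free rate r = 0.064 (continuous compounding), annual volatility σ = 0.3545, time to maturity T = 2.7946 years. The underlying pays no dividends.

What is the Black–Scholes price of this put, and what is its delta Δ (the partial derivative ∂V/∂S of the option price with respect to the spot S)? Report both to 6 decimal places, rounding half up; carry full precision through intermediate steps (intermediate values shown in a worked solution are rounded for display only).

price = 10.993135
Δ = -0.237387

σ√T = 0.3545·√2.7946 = 0.592620
d₁ = (ln(S/K) + (r+σ²/2)T) / (σ√T) = (ln(95.69/89.3) + (0.064+0.3545²/2)·2.7946) / 0.592620 = (0.069112 + 0.354453) / 0.592620 = 0.714735
d₂ = d₁ − σ√T = 0.714735 − 0.592620 = 0.122115
e^{−rT} = e^{−0.064·2.7946} = 0.836228
N(−d₁) = 0.237387,  N(−d₂) = 0.451404
Put price V = K·e^{−rT}·N(−d₂) − S·N(−d₁) = 33.708654 − 22.715518 = 10.993135
Δ = −N(−d₁) = -0.237387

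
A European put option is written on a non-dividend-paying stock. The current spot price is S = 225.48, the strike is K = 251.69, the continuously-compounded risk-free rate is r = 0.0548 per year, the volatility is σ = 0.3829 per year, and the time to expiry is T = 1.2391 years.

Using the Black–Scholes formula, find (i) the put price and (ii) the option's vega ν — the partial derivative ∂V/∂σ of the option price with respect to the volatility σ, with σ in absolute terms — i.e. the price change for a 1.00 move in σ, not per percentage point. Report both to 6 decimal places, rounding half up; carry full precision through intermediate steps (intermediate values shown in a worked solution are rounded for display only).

σ√T = 0.3829·√1.2391 = 0.426225
d₁ = (ln(S/K) + (r+σ²/2)T) / (σ√T) = (ln(225.48/251.69) + (0.0548+0.3829²/2)·1.2391) / 0.426225 = (-0.109967 + 0.158736) / 0.426225 = 0.114423
d₂ = d₁ − σ√T = 0.114423 − 0.426225 = -0.311802
e^{−rT} = e^{−0.0548·1.2391} = 0.934351
N(−d₁) = 0.454451,  N(−d₂) = 0.622405
Put price V = K·e^{−rT}·N(−d₂) − S·N(−d₁) = 146.368950 − 102.469710 = 43.899240
φ(d₁) = (1/√(2π))·e^{−d₁²/2} = 0.396339
ν = S·φ(d₁)·√T = 99.478280

price = 43.899240
ν = 99.478280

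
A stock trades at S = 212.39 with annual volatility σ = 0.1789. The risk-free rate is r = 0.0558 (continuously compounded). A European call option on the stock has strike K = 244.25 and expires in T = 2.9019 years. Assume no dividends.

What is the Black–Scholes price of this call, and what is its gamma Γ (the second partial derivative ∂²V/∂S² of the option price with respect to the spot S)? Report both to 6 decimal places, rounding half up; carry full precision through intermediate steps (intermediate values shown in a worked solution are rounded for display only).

σ√T = 0.1789·√2.9019 = 0.304756
d₁ = (ln(S/K) + (r+σ²/2)T) / (σ√T) = (ln(212.39/244.25) + (0.0558+0.1789²/2)·2.9019) / 0.304756 = (-0.139768 + 0.208364) / 0.304756 = 0.225085
d₂ = d₁ − σ√T = 0.225085 − 0.304756 = -0.079670
e^{−rT} = e^{−0.0558·2.9019} = 0.850504
N(d₁) = 0.589043,  N(d₂) = 0.468250
Call price V = S·N(d₁) − K·e^{−rT}·N(d₂) = 125.106934 − 97.272139 = 27.834794
φ(d₁) = (1/√(2π))·e^{−d₁²/2} = 0.388963
Γ = φ(d₁) / (S·σ·√T) = 0.006009

price = 27.834794
Γ = 0.006009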